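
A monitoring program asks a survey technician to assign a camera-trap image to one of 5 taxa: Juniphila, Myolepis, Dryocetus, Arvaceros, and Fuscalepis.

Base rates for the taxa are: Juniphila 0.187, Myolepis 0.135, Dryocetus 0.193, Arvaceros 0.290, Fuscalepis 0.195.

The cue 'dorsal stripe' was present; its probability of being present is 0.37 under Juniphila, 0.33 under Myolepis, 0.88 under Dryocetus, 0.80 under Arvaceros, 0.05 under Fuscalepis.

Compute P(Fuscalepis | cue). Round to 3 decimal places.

0.019

For each hypothesis, the unnormalized posterior weight is prior × likelihood:
  Juniphila: 0.187 × 0.37 = 0.06919
  Myolepis: 0.135 × 0.33 = 0.04455
  Dryocetus: 0.193 × 0.88 = 0.16984
  Arvaceros: 0.290 × 0.80 = 0.232
  Fuscalepis: 0.195 × 0.05 = 0.00975
Normalizing constant Z = 0.06919 + 0.04455 + 0.16984 + 0.232 + 0.00975 = 0.52533.
P(Fuscalepis | evidence) = 0.00975 / 0.52533 ≈ 0.019.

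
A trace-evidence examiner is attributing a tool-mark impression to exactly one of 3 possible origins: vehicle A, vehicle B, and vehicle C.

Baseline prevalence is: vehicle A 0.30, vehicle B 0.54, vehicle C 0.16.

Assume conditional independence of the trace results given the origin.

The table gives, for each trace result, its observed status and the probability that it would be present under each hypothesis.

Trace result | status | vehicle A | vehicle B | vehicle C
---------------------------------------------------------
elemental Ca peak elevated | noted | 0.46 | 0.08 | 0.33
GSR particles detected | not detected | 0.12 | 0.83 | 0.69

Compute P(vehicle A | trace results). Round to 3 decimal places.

By Bayes' rule with conditional independence, the unnormalized weight for each hypothesis is prior × ∏ likelihoods (using 1 − P(present | H) for each absent trace result):
  vehicle A: 0.30 × 0.46 × (1 − 0.12) = 0.12144
  vehicle B: 0.54 × 0.08 × (1 − 0.83) = 0.007344
  vehicle C: 0.16 × 0.33 × (1 − 0.69) = 0.016368
The unnormalized weights sum to 0.14515.
P(vehicle A | evidence) = 0.12144 / 0.14515 ≈ 0.837.

0.837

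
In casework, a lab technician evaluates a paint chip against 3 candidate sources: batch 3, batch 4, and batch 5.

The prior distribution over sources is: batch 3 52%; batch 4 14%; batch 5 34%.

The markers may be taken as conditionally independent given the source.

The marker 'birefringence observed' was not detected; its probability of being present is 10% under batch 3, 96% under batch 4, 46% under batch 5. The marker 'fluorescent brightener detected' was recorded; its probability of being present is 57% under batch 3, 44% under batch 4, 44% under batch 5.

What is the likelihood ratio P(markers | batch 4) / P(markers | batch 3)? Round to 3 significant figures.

0.0343

The Bayes factor is the ratio of the joint likelihoods of the marker pattern under the two hypotheses (using 1 − P(present | H) for each absent marker).
  batch 4: (1 − 0.96) × 0.44 = 0.0176
  batch 3: (1 − 0.10) × 0.57 = 0.513
Bayes factor = 0.0176 / 0.513 ≈ 0.0343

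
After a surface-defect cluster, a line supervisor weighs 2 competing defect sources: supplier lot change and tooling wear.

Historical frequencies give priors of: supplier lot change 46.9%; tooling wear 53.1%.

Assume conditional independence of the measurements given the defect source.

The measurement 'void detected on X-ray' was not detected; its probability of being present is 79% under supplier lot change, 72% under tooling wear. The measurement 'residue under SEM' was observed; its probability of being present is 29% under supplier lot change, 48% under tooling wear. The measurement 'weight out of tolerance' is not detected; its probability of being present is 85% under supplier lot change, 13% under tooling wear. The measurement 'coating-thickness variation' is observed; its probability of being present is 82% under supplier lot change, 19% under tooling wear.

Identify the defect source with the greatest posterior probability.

tooling wear

By Bayes' rule with conditional independence, the unnormalized weight for each hypothesis is prior × ∏ likelihoods (using 1 − P(present | H) for each absent measurement):
  supplier lot change: 0.469 × (1 − 0.79) × 0.29 × (1 − 0.85) × 0.82 = 0.0035131
  tooling wear: 0.531 × (1 − 0.72) × 0.48 × (1 − 0.13) × 0.19 = 0.011797
Normalizing constant Z = 0.0035131 + 0.011797 = 0.01531.
P(supplier lot change | evidence) ≈ 0.0035131 / 0.01531 ≈ 0.229
P(tooling wear | evidence) ≈ 0.011797 / 0.01531 ≈ 0.771
The largest is 0.771, so tooling wear is most probable.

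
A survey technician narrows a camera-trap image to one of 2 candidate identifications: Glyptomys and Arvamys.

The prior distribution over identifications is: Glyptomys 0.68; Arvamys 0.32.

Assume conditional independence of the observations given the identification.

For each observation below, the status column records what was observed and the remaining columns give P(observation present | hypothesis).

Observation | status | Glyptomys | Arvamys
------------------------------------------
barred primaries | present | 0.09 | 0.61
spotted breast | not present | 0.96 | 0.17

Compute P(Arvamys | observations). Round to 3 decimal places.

0.985

Multiply each prior by the joint likelihood of the evidence pattern (using 1 − P(present | H) for each absent observation):
  Glyptomys: 0.68 × 0.09 × (1 − 0.96) = 0.002448
  Arvamys: 0.32 × 0.61 × (1 − 0.17) = 0.16202
The unnormalized weights sum to 0.16446.
P(Arvamys | evidence) = 0.16202 / 0.16446 ≈ 0.985.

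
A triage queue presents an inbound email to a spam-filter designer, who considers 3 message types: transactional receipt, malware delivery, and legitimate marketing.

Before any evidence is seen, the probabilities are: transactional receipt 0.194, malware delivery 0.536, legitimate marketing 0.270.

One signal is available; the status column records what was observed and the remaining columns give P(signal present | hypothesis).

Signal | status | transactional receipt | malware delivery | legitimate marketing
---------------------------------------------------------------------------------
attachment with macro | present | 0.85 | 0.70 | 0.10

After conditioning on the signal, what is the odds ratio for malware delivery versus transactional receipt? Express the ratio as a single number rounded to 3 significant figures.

2.28

Posterior odds equal prior odds times the likelihood ratio; only the two competing hypotheses matter.
  malware delivery: 0.536 × 0.70 = 0.3752
  transactional receipt: 0.194 × 0.85 = 0.1649
Posterior odds = 0.3752 / 0.1649 ≈ 2.28.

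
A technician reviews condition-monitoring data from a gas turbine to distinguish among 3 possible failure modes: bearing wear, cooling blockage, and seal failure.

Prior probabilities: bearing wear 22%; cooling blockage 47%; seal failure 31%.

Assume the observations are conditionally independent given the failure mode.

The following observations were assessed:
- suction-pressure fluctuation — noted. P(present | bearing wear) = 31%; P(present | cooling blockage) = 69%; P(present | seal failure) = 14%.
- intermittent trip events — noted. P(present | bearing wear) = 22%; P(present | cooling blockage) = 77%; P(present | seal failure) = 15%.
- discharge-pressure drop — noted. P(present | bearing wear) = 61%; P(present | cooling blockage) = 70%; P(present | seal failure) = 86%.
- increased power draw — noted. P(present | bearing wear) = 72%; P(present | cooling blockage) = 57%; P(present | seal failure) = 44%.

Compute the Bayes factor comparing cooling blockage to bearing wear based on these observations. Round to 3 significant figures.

Joint likelihood of the evidence pattern under each hypothesis:
  cooling blockage: 0.69 × 0.77 × 0.70 × 0.57 = 0.21199
  bearing wear: 0.31 × 0.22 × 0.61 × 0.72 = 0.029953
Bayes factor = 0.21199 / 0.029953 ≈ 7.08

7.08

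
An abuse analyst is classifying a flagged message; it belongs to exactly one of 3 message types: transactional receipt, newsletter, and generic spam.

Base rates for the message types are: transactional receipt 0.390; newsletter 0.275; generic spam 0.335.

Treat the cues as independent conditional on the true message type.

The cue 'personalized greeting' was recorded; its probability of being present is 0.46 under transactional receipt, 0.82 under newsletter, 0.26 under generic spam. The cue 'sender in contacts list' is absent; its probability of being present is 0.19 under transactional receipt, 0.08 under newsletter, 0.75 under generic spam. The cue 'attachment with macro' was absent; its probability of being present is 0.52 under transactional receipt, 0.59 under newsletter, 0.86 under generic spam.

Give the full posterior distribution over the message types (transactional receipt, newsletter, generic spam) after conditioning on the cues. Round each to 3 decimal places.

0.442, 0.539, 0.019

By Bayes' rule with conditional independence, the unnormalized weight for each hypothesis is prior × ∏ likelihoods (using 1 − P(present | H) for each absent cue):
  transactional receipt: 0.390 × 0.46 × (1 − 0.19) × (1 − 0.52) = 0.069751
  newsletter: 0.275 × 0.82 × (1 − 0.08) × (1 − 0.59) = 0.085059
  generic spam: 0.335 × 0.26 × (1 − 0.75) × (1 − 0.86) = 0.0030485
Marginal likelihood of the evidence = 0.15786.
P(transactional receipt | evidence) = 0.069751 / 0.15786 ≈ 0.442
P(newsletter | evidence) = 0.085059 / 0.15786 ≈ 0.539
P(generic spam | evidence) = 0.0030485 / 0.15786 ≈ 0.019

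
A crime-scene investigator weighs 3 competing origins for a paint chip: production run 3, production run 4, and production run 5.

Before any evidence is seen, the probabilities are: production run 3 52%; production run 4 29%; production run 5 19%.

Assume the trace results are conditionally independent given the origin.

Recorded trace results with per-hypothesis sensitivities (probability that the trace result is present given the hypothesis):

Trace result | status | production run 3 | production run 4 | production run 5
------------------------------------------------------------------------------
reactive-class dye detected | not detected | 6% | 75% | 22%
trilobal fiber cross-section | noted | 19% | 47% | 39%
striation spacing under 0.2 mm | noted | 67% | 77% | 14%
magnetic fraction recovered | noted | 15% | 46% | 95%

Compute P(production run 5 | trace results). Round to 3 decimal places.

0.264

Multiply each prior by the joint likelihood of the trace result pattern (using 1 − P(present | H) for each absent trace result):
  production run 3: 0.52 × (1 − 0.06) × 0.19 × 0.67 × 0.15 = 0.0093336
  production run 4: 0.29 × (1 − 0.75) × 0.47 × 0.77 × 0.46 = 0.012069
  production run 5: 0.19 × (1 − 0.22) × 0.39 × 0.14 × 0.95 = 0.0076871
Normalizing constant Z = 0.0093336 + 0.012069 + 0.0076871 = 0.02909.
P(production run 5 | evidence) = 0.0076871 / 0.02909 ≈ 0.264.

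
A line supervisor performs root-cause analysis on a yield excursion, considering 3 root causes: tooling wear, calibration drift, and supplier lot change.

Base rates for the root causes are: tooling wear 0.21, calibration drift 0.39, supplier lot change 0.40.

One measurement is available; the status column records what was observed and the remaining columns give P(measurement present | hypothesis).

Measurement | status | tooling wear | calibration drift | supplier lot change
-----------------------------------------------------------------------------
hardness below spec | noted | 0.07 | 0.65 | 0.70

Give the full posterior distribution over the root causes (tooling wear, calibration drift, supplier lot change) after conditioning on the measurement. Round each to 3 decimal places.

0.027, 0.462, 0.511

By Bayes' rule, the unnormalized weight for each hypothesis is prior × likelihood:
  tooling wear: 0.21 × 0.07 = 0.0147
  calibration drift: 0.39 × 0.65 = 0.2535
  supplier lot change: 0.40 × 0.70 = 0.28
Normalizing constant Z = 0.0147 + 0.2535 + 0.28 = 0.5482.
P(tooling wear | evidence) = 0.0147 / 0.5482 ≈ 0.027
P(calibration drift | evidence) = 0.2535 / 0.5482 ≈ 0.462
P(supplier lot change | evidence) = 0.28 / 0.5482 ≈ 0.511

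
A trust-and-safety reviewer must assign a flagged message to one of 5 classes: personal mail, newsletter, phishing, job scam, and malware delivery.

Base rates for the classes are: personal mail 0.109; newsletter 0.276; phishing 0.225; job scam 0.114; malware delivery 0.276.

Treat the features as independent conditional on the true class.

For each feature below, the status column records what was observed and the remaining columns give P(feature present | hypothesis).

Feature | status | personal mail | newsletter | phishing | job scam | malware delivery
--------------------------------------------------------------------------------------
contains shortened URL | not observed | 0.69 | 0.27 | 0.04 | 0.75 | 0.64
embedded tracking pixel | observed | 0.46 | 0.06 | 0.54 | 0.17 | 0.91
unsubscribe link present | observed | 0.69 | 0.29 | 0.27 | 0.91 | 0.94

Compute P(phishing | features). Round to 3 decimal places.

0.233

By Bayes' rule with conditional independence, the unnormalized weight for each hypothesis is prior × ∏ likelihoods (using 1 − P(present | H) for each absent feature):
  personal mail: 0.109 × (1 − 0.69) × 0.46 × 0.69 = 0.010725
  newsletter: 0.276 × (1 − 0.27) × 0.06 × 0.29 = 0.0035058
  phishing: 0.225 × (1 − 0.04) × 0.54 × 0.27 = 0.031493
  job scam: 0.114 × (1 − 0.75) × 0.17 × 0.91 = 0.004409
  malware delivery: 0.276 × (1 − 0.64) × 0.91 × 0.94 = 0.084993
Marginal likelihood of the evidence = 0.13512.
P(phishing | evidence) = 0.031493 / 0.13512 ≈ 0.233.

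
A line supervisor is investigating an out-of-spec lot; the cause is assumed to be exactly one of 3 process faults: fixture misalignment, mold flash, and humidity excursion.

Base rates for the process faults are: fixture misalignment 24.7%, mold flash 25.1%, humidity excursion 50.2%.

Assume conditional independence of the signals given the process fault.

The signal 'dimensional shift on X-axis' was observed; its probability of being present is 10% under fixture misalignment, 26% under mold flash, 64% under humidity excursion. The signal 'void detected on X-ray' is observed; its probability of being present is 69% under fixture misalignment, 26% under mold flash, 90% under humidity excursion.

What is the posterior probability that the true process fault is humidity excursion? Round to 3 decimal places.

By Bayes' rule with conditional independence, the unnormalized weight for each hypothesis is prior × ∏ likelihoods:
  fixture misalignment: 0.247 × 0.10 × 0.69 = 0.017043
  mold flash: 0.251 × 0.26 × 0.26 = 0.016968
  humidity excursion: 0.502 × 0.64 × 0.90 = 0.28915
Normalizing constant Z = 0.017043 + 0.016968 + 0.28915 = 0.32316.
P(humidity excursion | evidence) = 0.28915 / 0.32316 ≈ 0.895.

0.895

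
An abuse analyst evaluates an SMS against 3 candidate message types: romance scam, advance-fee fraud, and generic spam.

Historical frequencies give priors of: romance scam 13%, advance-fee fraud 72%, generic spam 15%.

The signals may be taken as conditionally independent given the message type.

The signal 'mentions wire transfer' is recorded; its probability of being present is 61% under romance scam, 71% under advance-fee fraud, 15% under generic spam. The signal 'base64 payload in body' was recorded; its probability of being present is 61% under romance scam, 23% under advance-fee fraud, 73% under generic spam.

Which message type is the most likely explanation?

Multiply each prior by the joint likelihood of the signal pattern:
  romance scam: 0.13 × 0.61 × 0.61 = 0.048373
  advance-fee fraud: 0.72 × 0.71 × 0.23 = 0.11758
  generic spam: 0.15 × 0.15 × 0.73 = 0.016425
Normalizing constant Z = 0.048373 + 0.11758 + 0.016425 = 0.18237.
P(romance scam | evidence) ≈ 0.048373 / 0.18237 ≈ 0.265
P(advance-fee fraud | evidence) ≈ 0.11758 / 0.18237 ≈ 0.645
P(generic spam | evidence) ≈ 0.016425 / 0.18237 ≈ 0.090
The largest is 0.645, so advance-fee fraud is most probable.

advance-fee fraud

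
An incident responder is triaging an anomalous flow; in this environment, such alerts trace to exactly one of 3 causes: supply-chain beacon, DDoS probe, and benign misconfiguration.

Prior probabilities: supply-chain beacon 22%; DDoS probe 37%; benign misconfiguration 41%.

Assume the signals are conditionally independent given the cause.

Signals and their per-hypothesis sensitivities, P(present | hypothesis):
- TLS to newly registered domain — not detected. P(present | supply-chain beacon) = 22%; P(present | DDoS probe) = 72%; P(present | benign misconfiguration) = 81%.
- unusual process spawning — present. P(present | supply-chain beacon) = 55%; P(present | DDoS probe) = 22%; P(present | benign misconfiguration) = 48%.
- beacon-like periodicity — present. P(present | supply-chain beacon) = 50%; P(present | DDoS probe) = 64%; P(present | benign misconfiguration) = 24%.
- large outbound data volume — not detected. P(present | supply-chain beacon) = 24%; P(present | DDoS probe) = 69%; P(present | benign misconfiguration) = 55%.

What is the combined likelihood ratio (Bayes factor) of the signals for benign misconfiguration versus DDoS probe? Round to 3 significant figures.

Joint likelihood of the signal pattern under each hypothesis (using 1 − P(present | H) for each absent signal):
  benign misconfiguration: (1 − 0.81) × 0.48 × 0.24 × (1 − 0.55) = 0.0098496
  DDoS probe: (1 − 0.72) × 0.22 × 0.64 × (1 − 0.69) = 0.012221
Bayes factor = 0.0098496 / 0.012221 ≈ 0.806

0.806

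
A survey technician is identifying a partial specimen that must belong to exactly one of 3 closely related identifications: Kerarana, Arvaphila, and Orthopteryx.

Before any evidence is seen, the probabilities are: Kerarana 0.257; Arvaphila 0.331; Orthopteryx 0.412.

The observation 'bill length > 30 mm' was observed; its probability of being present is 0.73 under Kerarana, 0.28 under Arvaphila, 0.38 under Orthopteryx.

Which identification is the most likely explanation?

For each hypothesis, the unnormalized posterior weight is prior × likelihood:
  Kerarana: 0.257 × 0.73 = 0.18761
  Arvaphila: 0.331 × 0.28 = 0.09268
  Orthopteryx: 0.412 × 0.38 = 0.15656
Normalizing constant Z = 0.18761 + 0.09268 + 0.15656 = 0.43685.
P(Kerarana | evidence) ≈ 0.18761 / 0.43685 ≈ 0.429
P(Arvaphila | evidence) ≈ 0.09268 / 0.43685 ≈ 0.212
P(Orthopteryx | evidence) ≈ 0.15656 / 0.43685 ≈ 0.358
The largest is 0.429, so Kerarana is most probable.

Kerarana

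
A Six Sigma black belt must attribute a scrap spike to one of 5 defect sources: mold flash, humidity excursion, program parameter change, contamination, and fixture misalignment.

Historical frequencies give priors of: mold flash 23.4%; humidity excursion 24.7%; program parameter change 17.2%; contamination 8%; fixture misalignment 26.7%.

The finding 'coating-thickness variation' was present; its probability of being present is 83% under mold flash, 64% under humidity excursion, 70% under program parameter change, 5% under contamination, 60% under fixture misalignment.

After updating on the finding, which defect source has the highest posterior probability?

By Bayes' rule, the unnormalized weight for each hypothesis is prior × likelihood:
  mold flash: 0.234 × 0.83 = 0.19422
  humidity excursion: 0.247 × 0.64 = 0.15808
  program parameter change: 0.172 × 0.70 = 0.1204
  contamination: 0.080 × 0.05 = 0.004
  fixture misalignment: 0.267 × 0.60 = 0.1602
Normalizing constant Z = 0.19422 + 0.15808 + 0.1204 + 0.004 + 0.1602 = 0.6369.
P(mold flash | evidence) ≈ 0.19422 / 0.6369 ≈ 0.305
P(humidity excursion | evidence) ≈ 0.15808 / 0.6369 ≈ 0.248
P(program parameter change | evidence) ≈ 0.1204 / 0.6369 ≈ 0.189
P(contamination | evidence) ≈ 0.004 / 0.6369 ≈ 0.006
P(fixture misalignment | evidence) ≈ 0.1602 / 0.6369 ≈ 0.252
The largest is 0.305, so mold flash is most probable.

mold flash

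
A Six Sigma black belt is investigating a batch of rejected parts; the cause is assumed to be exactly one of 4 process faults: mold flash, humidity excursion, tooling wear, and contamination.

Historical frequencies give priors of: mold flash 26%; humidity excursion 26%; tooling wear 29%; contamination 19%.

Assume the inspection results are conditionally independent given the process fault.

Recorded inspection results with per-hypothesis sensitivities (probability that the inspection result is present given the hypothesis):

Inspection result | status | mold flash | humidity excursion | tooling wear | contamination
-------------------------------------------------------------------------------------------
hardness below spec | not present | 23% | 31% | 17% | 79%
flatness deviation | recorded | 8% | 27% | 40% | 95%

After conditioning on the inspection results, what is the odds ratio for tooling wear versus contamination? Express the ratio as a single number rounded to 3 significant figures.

2.54

The normalizing constant cancels in an odds ratio, so compute prior × likelihood for the two hypotheses only (using 1 − P(present | H) for each absent inspection result):
  tooling wear: 0.29 × (1 − 0.17) × 0.40 = 0.09628
  contamination: 0.19 × (1 − 0.79) × 0.95 = 0.037905
Odds(tooling wear : contamination) = 0.09628 / 0.037905 ≈ 2.54.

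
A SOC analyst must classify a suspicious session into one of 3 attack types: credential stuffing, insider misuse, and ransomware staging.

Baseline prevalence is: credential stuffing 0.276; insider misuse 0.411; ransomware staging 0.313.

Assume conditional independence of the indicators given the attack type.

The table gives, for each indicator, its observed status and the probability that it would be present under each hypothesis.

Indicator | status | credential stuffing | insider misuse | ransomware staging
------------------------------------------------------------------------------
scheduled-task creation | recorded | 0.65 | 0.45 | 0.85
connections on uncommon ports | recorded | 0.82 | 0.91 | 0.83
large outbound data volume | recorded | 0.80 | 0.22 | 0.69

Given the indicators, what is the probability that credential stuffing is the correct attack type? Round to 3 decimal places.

Multiply each prior by the joint likelihood of the indicator pattern:
  credential stuffing: 0.276 × 0.65 × 0.82 × 0.80 = 0.11769
  insider misuse: 0.411 × 0.45 × 0.91 × 0.22 = 0.037027
  ransomware staging: 0.313 × 0.85 × 0.83 × 0.69 = 0.15237
Marginal likelihood of the evidence = 0.30708.
P(credential stuffing | evidence) = 0.11769 / 0.30708 ≈ 0.383.

0.383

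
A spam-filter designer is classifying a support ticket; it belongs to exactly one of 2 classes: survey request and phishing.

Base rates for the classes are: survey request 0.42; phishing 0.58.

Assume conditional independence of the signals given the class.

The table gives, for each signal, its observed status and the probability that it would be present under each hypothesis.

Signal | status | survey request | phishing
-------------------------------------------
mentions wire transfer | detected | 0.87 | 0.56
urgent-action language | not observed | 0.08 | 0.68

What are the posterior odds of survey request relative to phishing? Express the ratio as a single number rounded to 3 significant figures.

3.23

Unnormalized posterior weight (prior times the signal likelihoods) for each of the two hypotheses (using 1 − P(present | H) for each absent signal):
  survey request: 0.42 × 0.87 × (1 − 0.08) = 0.33617
  phishing: 0.58 × 0.56 × (1 − 0.68) = 0.10394
Posterior odds = 0.33617 / 0.10394 ≈ 3.23.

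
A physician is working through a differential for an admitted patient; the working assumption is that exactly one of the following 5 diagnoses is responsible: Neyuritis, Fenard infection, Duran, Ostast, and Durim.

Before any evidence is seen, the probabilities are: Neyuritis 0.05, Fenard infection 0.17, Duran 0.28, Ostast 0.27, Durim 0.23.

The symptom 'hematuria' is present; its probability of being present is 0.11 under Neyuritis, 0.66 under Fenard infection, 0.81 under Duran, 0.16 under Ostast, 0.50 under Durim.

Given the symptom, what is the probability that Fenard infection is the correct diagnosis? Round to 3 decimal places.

0.223

By Bayes' rule, the unnormalized weight for each hypothesis is prior × likelihood:
  Neyuritis: 0.05 × 0.11 = 0.0055
  Fenard infection: 0.17 × 0.66 = 0.1122
  Duran: 0.28 × 0.81 = 0.2268
  Ostast: 0.27 × 0.16 = 0.0432
  Durim: 0.23 × 0.50 = 0.115
Marginal likelihood of the evidence = 0.5027.
P(Fenard infection | evidence) = 0.1122 / 0.5027 ≈ 0.223.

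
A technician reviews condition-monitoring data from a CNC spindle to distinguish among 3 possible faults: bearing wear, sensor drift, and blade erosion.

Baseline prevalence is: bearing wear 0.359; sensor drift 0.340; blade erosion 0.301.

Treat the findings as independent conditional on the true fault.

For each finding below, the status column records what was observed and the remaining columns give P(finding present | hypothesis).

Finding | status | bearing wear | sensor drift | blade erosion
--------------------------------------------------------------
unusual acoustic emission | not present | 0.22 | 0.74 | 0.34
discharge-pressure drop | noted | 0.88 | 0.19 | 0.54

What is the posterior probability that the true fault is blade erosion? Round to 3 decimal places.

0.290

For each hypothesis, the unnormalized posterior weight is prior × product of the finding likelihoods (using 1 − P(present | H) for each absent finding):
  bearing wear: 0.359 × (1 − 0.22) × 0.88 = 0.24642
  sensor drift: 0.340 × (1 − 0.74) × 0.19 = 0.016796
  blade erosion: 0.301 × (1 − 0.34) × 0.54 = 0.10728
Marginal likelihood of the evidence = 0.37049.
P(blade erosion | evidence) = 0.10728 / 0.37049 ≈ 0.290.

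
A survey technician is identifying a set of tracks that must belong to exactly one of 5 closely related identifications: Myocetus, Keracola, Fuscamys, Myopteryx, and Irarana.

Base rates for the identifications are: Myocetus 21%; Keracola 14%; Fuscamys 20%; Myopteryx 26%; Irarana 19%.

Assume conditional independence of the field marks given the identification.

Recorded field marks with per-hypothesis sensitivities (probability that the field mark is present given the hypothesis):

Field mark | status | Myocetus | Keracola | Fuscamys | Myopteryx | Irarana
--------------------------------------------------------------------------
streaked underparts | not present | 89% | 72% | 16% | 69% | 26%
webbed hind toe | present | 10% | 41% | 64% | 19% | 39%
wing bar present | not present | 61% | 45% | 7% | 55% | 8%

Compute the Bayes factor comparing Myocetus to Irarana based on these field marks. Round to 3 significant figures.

0.0162

Joint likelihood of the field mark pattern under each hypothesis (using 1 − P(present | H) for each absent field mark):
  Myocetus: (1 − 0.89) × 0.10 × (1 − 0.61) = 0.00429
  Irarana: (1 − 0.26) × 0.39 × (1 − 0.08) = 0.26551
Bayes factor = 0.00429 / 0.26551 ≈ 0.0162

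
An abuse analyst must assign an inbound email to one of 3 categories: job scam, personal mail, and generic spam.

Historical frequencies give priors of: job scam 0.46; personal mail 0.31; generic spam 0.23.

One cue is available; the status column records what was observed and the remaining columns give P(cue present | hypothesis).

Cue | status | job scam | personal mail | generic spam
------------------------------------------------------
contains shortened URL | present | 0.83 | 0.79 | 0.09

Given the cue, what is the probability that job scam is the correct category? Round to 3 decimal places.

0.590

By Bayes' rule, the unnormalized weight for each hypothesis is prior × likelihood:
  job scam: 0.46 × 0.83 = 0.3818
  personal mail: 0.31 × 0.79 = 0.2449
  generic spam: 0.23 × 0.09 = 0.0207
Normalizing constant Z = 0.3818 + 0.2449 + 0.0207 = 0.6474.
P(job scam | evidence) = 0.3818 / 0.6474 ≈ 0.590.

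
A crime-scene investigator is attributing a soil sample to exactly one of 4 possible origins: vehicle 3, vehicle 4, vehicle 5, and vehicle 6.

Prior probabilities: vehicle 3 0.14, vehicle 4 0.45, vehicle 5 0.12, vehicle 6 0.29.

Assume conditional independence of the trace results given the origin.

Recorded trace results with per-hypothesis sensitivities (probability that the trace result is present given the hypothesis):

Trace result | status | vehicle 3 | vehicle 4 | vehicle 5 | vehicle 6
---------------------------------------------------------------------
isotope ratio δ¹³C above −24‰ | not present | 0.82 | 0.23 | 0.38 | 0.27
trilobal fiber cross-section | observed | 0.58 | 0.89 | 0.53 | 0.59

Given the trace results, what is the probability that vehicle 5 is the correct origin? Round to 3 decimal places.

By Bayes' rule with conditional independence, the unnormalized weight for each hypothesis is prior × ∏ likelihoods (using 1 − P(present | H) for each absent trace result):
  vehicle 3: 0.14 × (1 − 0.82) × 0.58 = 0.014616
  vehicle 4: 0.45 × (1 − 0.23) × 0.89 = 0.30839
  vehicle 5: 0.12 × (1 − 0.38) × 0.53 = 0.039432
  vehicle 6: 0.29 × (1 − 0.27) × 0.59 = 0.1249
The unnormalized weights sum to 0.48734.
P(vehicle 5 | evidence) = 0.039432 / 0.48734 ≈ 0.081.

0.081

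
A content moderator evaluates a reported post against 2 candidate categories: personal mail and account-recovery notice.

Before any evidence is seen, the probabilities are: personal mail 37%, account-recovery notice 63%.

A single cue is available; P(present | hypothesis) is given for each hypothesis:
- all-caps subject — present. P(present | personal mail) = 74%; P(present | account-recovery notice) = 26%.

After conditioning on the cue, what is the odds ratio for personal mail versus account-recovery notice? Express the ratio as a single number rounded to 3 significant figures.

1.67

Posterior odds equal prior odds times the likelihood ratio; only the two competing hypotheses matter.
  personal mail: 0.37 × 0.74 = 0.2738
  account-recovery notice: 0.63 × 0.26 = 0.1638
Odds(personal mail : account-recovery notice) = 0.2738 / 0.1638 ≈ 1.67.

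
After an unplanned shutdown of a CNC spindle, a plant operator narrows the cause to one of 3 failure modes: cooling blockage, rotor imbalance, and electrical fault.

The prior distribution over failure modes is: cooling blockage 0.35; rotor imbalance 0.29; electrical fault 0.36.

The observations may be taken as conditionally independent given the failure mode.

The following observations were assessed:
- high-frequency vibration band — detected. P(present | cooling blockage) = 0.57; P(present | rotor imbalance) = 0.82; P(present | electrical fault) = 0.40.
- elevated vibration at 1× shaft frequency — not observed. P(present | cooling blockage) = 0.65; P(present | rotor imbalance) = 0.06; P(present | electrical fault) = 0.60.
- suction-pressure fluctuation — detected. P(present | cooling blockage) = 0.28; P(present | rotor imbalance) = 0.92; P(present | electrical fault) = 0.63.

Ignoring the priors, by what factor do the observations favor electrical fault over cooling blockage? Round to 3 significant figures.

1.80

Joint likelihood of the evidence pattern under each hypothesis (using 1 − P(present | H) for each absent observation):
  electrical fault: 0.40 × (1 − 0.60) × 0.63 = 0.1008
  cooling blockage: 0.57 × (1 − 0.65) × 0.28 = 0.05586
Bayes factor = 0.1008 / 0.05586 ≈ 1.80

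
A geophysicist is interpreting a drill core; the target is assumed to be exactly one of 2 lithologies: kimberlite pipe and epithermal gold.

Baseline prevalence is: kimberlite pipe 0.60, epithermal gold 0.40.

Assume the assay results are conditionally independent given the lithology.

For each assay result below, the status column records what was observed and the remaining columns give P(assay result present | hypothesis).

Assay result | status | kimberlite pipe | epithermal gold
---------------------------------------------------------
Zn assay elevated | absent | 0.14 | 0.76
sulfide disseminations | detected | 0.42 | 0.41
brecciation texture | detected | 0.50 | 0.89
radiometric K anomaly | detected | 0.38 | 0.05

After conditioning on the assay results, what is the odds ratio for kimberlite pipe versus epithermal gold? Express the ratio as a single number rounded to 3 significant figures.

23.5

The normalizing constant cancels in an odds ratio, so compute prior × likelihood for the two hypotheses only (using 1 − P(present | H) for each absent assay result):
  kimberlite pipe: 0.60 × (1 − 0.14) × 0.42 × 0.50 × 0.38 = 0.041177
  epithermal gold: 0.40 × (1 − 0.76) × 0.41 × 0.89 × 0.05 = 0.0017515
Posterior odds = 0.041177 / 0.0017515 ≈ 23.5.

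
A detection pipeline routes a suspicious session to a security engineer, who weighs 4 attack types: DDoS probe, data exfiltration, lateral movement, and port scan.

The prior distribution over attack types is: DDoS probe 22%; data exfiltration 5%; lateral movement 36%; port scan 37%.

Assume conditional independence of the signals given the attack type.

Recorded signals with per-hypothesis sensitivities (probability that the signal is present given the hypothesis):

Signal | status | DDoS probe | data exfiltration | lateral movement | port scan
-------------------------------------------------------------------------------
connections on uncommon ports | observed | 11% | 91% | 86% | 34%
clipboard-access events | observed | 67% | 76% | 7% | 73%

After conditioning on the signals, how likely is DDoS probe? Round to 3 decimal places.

For each hypothesis, the unnormalized posterior weight is prior × product of the signal likelihoods:
  DDoS probe: 0.22 × 0.11 × 0.67 = 0.016214
  data exfiltration: 0.05 × 0.91 × 0.76 = 0.03458
  lateral movement: 0.36 × 0.86 × 0.07 = 0.021672
  port scan: 0.37 × 0.34 × 0.73 = 0.091834
The unnormalized weights sum to 0.1643.
P(DDoS probe | evidence) = 0.016214 / 0.1643 ≈ 0.099.

0.099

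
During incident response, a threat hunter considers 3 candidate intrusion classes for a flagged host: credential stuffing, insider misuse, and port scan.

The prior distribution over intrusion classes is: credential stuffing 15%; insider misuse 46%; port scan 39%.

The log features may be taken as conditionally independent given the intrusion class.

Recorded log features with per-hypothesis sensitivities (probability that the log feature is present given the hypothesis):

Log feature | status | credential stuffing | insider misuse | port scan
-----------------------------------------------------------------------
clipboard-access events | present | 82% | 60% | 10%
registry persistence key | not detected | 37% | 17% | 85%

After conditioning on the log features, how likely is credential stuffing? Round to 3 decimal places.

For each hypothesis, the unnormalized posterior weight is prior × product of the log feature likelihoods (using 1 − P(present | H) for each absent log feature):
  credential stuffing: 0.15 × 0.82 × (1 − 0.37) = 0.07749
  insider misuse: 0.46 × 0.60 × (1 − 0.17) = 0.22908
  port scan: 0.39 × 0.10 × (1 − 0.85) = 0.00585
Marginal likelihood of the evidence = 0.31242.
P(credential stuffing | evidence) = 0.07749 / 0.31242 ≈ 0.248.

0.248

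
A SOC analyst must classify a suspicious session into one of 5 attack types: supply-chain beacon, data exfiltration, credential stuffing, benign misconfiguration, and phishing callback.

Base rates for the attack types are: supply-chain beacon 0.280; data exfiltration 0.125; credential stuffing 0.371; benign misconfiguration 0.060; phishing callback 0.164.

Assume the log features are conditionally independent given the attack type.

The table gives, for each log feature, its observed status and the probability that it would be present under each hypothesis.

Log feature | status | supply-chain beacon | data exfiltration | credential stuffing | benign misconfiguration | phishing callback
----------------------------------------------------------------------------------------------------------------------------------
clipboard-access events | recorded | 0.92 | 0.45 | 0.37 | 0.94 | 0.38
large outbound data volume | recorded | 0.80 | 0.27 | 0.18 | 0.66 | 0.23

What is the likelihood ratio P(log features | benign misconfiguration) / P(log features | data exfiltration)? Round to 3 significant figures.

Joint likelihood of the log feature pattern under each hypothesis:
  benign misconfiguration: 0.94 × 0.66 = 0.6204
  data exfiltration: 0.45 × 0.27 = 0.1215
Bayes factor = 0.6204 / 0.1215 ≈ 5.11

5.11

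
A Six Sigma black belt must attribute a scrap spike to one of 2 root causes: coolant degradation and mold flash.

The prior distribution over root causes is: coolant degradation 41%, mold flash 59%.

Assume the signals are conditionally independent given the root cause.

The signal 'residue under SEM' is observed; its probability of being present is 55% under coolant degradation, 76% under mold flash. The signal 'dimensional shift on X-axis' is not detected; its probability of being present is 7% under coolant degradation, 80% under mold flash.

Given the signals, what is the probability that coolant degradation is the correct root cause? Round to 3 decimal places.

Multiply each prior by the joint likelihood of the signal pattern (using 1 − P(present | H) for each absent signal):
  coolant degradation: 0.41 × 0.55 × (1 − 0.07) = 0.20971
  mold flash: 0.59 × 0.76 × (1 − 0.80) = 0.08968
Marginal likelihood of the evidence = 0.29939.
P(coolant degradation | evidence) = 0.20971 / 0.29939 ≈ 0.700.

0.700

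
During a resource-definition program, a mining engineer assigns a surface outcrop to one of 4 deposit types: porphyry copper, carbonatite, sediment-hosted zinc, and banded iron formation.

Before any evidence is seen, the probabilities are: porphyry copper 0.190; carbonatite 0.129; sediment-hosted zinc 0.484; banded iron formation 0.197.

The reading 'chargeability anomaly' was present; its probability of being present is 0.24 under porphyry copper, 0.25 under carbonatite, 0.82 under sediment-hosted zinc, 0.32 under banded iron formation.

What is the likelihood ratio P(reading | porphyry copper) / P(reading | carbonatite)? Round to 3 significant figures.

Likelihood of this reading under each hypothesis:
  porphyry copper: 0.24
  carbonatite: 0.25
Bayes factor = 0.24 / 0.25 ≈ 0.960

0.960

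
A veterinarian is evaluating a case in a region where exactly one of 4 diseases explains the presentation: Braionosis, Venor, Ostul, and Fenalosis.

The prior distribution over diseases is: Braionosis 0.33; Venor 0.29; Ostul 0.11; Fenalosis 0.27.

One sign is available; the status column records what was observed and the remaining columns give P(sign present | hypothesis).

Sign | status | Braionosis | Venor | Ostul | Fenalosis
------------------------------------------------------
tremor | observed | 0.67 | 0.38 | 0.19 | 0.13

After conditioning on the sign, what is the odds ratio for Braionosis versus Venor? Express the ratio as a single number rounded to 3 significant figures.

2.01

Unnormalized posterior weight (prior times the sign likelihood) for each of the two hypotheses:
  Braionosis: 0.33 × 0.67 = 0.2211
  Venor: 0.29 × 0.38 = 0.1102
Posterior odds = 0.2211 / 0.1102 ≈ 2.01.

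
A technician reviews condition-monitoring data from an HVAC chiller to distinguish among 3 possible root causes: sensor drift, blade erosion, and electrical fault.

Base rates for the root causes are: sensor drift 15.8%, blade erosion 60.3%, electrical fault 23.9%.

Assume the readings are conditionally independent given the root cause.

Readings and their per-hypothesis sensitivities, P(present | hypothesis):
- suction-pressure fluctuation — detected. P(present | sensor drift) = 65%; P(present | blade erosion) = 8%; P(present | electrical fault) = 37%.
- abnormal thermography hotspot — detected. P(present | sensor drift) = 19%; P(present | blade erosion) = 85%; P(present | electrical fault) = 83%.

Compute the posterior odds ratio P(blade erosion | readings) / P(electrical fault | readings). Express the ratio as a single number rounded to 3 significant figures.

The normalizing constant cancels in an odds ratio, so compute prior × likelihood for the two hypotheses only:
  blade erosion: 0.603 × 0.08 × 0.85 = 0.041004
  electrical fault: 0.239 × 0.37 × 0.83 = 0.073397
Odds(blade erosion : electrical fault) = 0.041004 / 0.073397 ≈ 0.559.

0.559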